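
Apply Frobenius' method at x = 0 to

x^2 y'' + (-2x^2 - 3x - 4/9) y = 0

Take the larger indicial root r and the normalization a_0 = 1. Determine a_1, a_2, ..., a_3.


Write in Frobenius form y'' + (p(x)/x) y' + (q(x)/x^2) y = 0:
  p(x) = 0,  q(x) = -2x^2 - 3x - 4/9.
Indicial equation: r(r-1) + (0) r + (-4/9) = 0 -> roots r_1 = 4/3, r_2 = -1/3.
Take r = r_1 = 4/3. Let y(x) = x^r sum_{n>=0} a_n x^n with a_0 = 1.
Substitute y = x^r sum a_n x^n and match x^{r+n}. The recurrence is
  D(n) a_n - 3 a_{n-1} - 2 a_{n-2} = 0,  where D(n) = (r+n)(r+n-1) + (0)(r+n) + (-4/9).
  a_n = [3 a_{n-1} + 2 a_{n-2}] / D(n).
Since the indicial polynomial factors as (r - r_1)(r - r_2), D(n) = (r_1 + n - r_1)(r_1 + n - r_2) = n(n + 5/3).
Evaluating step by step (a_0 = 1):
  n = 1: D(1) = 1(1 + 5/3) = 8/3; numerator = 3(1) = 3; a_1 = (3)/(8/3) = 9/8
  n = 2: D(2) = 2(2 + 5/3) = 22/3; numerator = 3(9/8) + 2(1) = 43/8; a_2 = (43/8)/(22/3) = 129/176
  n = 3: D(3) = 3(3 + 5/3) = 14; numerator = 3(129/176) + 2(9/8) = 783/176; a_3 = (783/176)/(14) = 783/2464

r = 4/3; a_0 = 1; a_1 = 9/8; a_2 = 129/176; a_3 = 783/2464


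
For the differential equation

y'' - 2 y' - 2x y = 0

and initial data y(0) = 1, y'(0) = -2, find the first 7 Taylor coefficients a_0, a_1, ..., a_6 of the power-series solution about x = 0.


Ansatz: y(x) = sum_{n>=0} a_n x^n, so y'(x) = sum_{n>=1} n a_n x^(n-1) and y''(x) = sum_{n>=2} n(n-1) a_n x^(n-2).
Substitute into P(x) y'' + Q(x) y' + R(x) y = 0 with P(x) = 1, Q(x) = -2, R(x) = -2x, and match powers of x.
Initial conditions: a_0 = 1, a_1 = -2.
Setting the coefficient of each power of x to zero and solving order by order (substituting the coefficients already found):
  x^0: 2 a_2 - 2 a_1 = 0  ->  2 a_2 = 2 a_1 = -4  ->  a_2 = -2
  x^1: 6 a_3 - 4 a_2 - 2 a_0 = 0  ->  6 a_3 = 4 a_2 + 2 a_0 = -6  ->  a_3 = -1
  x^2: 12 a_4 - 6 a_3 - 2 a_1 = 0  ->  12 a_4 = 6 a_3 + 2 a_1 = -10  ->  a_4 = -5/6
  x^3: 20 a_5 - 8 a_4 - 2 a_2 = 0  ->  20 a_5 = 8 a_4 + 2 a_2 = -32/3  ->  a_5 = -8/15
  x^4: 30 a_6 - 10 a_5 - 2 a_3 = 0  ->  30 a_6 = 10 a_5 + 2 a_3 = -22/3  ->  a_6 = -11/45
Truncated series: y(x) = 1 - 2 x - 2 x^2 - x^3 - (5/6) x^4 - (8/15) x^5 - (11/45) x^6 + O(x^7).

a_0 = 1; a_1 = -2; a_2 = -2; a_3 = -1; a_4 = -5/6; a_5 = -8/15; a_6 = -11/45


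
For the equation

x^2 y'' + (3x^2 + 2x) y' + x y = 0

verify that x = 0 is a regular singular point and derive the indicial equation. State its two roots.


Divide by x^2 to reach normal form y'' + P_1(x) y' + P_2(x) y = 0 with P_1(x) = 3 + 2/x and P_2(x) = 1/x.
x = 0 is a singular point because the y'-coefficient 3 + 2/x has a pole at x = 0 and the y-coefficient 1/x has a pole at x = 0.
It is a regular singular point because x P_1(x) = p(x) = 3x + 2 and x^2 P_2(x) = q(x) = x are polynomials, hence analytic at x = 0.
p(0) = 2,  q(0) = 0.
Indicial equation: r(r-1) + p(0) r + q(0) = 0, i.e. r^2 + (p(0) - 1) r + q(0) = 0, i.e. r^2 + 1 r = 0.
Discriminant: (1)^2 - 4(0) = 1, so r = (-1 ± 1)/2.
Solving: r_1 = 0, r_2 = -1.

indicial: r^2 + 1 r = 0; roots r_1 = 0, r_2 = -1


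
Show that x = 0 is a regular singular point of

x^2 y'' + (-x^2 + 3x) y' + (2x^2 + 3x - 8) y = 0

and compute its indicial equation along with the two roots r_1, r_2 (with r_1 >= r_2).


Divide by x^2 to reach normal form y'' + P_1(x) y' + P_2(x) y = 0 with P_1(x) = -1 + 3/x and P_2(x) = 2 + 3/x - 8/x^2.
x = 0 is a singular point because the y'-coefficient -1 + 3/x has a pole at x = 0 and the y-coefficient 2 + 3/x - 8/x^2 has a pole at x = 0.
It is a regular singular point because x P_1(x) = p(x) = 3 - x and x^2 P_2(x) = q(x) = 2x^2 + 3x - 8 are polynomials, hence analytic at x = 0.
p(0) = 3,  q(0) = -8.
Indicial equation: r(r-1) + p(0) r + q(0) = 0, i.e. r^2 + (p(0) - 1) r + q(0) = 0, i.e. r^2 + 2 r - 8 = 0.
Discriminant: (2)^2 - 4(-8) = 36, so r = (-2 ± 6)/2.
Solving: r_1 = 2, r_2 = -4.

indicial: r^2 + 2 r - 8 = 0; roots r_1 = 2, r_2 = -4


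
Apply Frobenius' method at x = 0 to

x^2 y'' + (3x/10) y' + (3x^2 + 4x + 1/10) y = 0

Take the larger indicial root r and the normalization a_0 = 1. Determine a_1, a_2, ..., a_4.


Write in Frobenius form y'' + (p(x)/x) y' + (q(x)/x^2) y = 0:
  p(x) = 3/10,  q(x) = 3x^2 + 4x + 1/10.
Indicial equation: r(r-1) + (3/10) r + (1/10) = 0 -> roots r_1 = 1/2, r_2 = 1/5.
Take r = r_1 = 1/2. Let y(x) = x^r sum_{n>=0} a_n x^n with a_0 = 1.
Substitute y = x^r sum a_n x^n and match x^{r+n}. The recurrence is
  D(n) a_n + 4 a_{n-1} + 3 a_{n-2} = 0,  where D(n) = (r+n)(r+n-1) + (3/10)(r+n) + (1/10).
  a_n = [-4 a_{n-1} - 3 a_{n-2}] / D(n).
Since the indicial polynomial factors as (r - r_1)(r - r_2), D(n) = (r_1 + n - r_1)(r_1 + n - r_2) = n(n + 3/10).
Evaluating step by step (a_0 = 1):
  n = 1: D(1) = 1(1 + 3/10) = 13/10; numerator = -4(1) = -4; a_1 = (-4)/(13/10) = -40/13
  n = 2: D(2) = 2(2 + 3/10) = 23/5; numerator = -4(-40/13) - 3(1) = 121/13; a_2 = (121/13)/(23/5) = 605/299
  n = 3: D(3) = 3(3 + 3/10) = 99/10; numerator = -4(605/299) - 3(-40/13) = 340/299; a_3 = (340/299)/(99/10) = 3400/29601
  n = 4: D(4) = 4(4 + 3/10) = 86/5; numerator = -4(3400/29601) - 3(605/299) = -193285/29601; a_4 = (-193285/29601)/(86/5) = -22475/59202

r = 1/2; a_0 = 1; a_1 = -40/13; a_2 = 605/299; a_3 = 3400/29601; a_4 = -22475/59202


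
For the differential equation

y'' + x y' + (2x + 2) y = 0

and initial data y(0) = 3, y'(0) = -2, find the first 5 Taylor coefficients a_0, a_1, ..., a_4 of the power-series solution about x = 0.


Ansatz: y(x) = sum_{n>=0} a_n x^n, so y'(x) = sum_{n>=1} n a_n x^(n-1) and y''(x) = sum_{n>=2} n(n-1) a_n x^(n-2).
Substitute into P(x) y'' + Q(x) y' + R(x) y = 0 with P(x) = 1, Q(x) = x, R(x) = 2x + 2, and match powers of x.
Initial conditions: a_0 = 3, a_1 = -2.
Setting the coefficient of each power of x to zero and solving order by order (substituting the coefficients already found):
  x^0: 2 a_2 + 2 a_0 = 0  ->  2 a_2 = -2 a_0 = -6  ->  a_2 = -3
  x^1: 6 a_3 + 3 a_1 + 2 a_0 = 0  ->  6 a_3 = -3 a_1 - 2 a_0 = 0  ->  a_3 = 0
  x^2: 12 a_4 + 4 a_2 + 2 a_1 = 0  ->  12 a_4 = -4 a_2 - 2 a_1 = 16  ->  a_4 = 4/3
Truncated series: y(x) = 3 - 2 x - 3 x^2 + (4/3) x^4 + O(x^5).

a_0 = 3; a_1 = -2; a_2 = -3; a_3 = 0; a_4 = 4/3


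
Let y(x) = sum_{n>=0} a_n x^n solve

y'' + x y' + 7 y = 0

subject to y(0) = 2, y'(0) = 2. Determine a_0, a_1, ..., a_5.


Ansatz: y(x) = sum_{n>=0} a_n x^n, so y'(x) = sum_{n>=1} n a_n x^(n-1) and y''(x) = sum_{n>=2} n(n-1) a_n x^(n-2).
Substitute into P(x) y'' + Q(x) y' + R(x) y = 0 with P(x) = 1, Q(x) = x, R(x) = 7, and match powers of x.
Initial conditions: a_0 = 2, a_1 = 2.
Setting the coefficient of each power of x to zero and solving order by order (substituting the coefficients already found):
  x^0: 2 a_2 + 7 a_0 = 0  ->  2 a_2 = -7 a_0 = -14  ->  a_2 = -7
  x^1: 6 a_3 + 8 a_1 = 0  ->  6 a_3 = -8 a_1 = -16  ->  a_3 = -8/3
  x^2: 12 a_4 + 9 a_2 = 0  ->  12 a_4 = -9 a_2 = 63  ->  a_4 = 21/4
  x^3: 20 a_5 + 10 a_3 = 0  ->  20 a_5 = -10 a_3 = 80/3  ->  a_5 = 4/3
Truncated series: y(x) = 2 + 2 x - 7 x^2 - (8/3) x^3 + (21/4) x^4 + (4/3) x^5 + O(x^6).

a_0 = 2; a_1 = 2; a_2 = -7; a_3 = -8/3; a_4 = 21/4; a_5 = 4/3


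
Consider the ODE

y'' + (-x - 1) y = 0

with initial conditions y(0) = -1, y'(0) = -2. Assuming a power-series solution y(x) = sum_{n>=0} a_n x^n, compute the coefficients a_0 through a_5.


Ansatz: y(x) = sum_{n>=0} a_n x^n, so y'(x) = sum_{n>=1} n a_n x^(n-1) and y''(x) = sum_{n>=2} n(n-1) a_n x^(n-2).
Substitute into P(x) y'' + Q(x) y' + R(x) y = 0 with P(x) = 1, Q(x) = 0, R(x) = -x - 1, and match powers of x.
Initial conditions: a_0 = -1, a_1 = -2.
Setting the coefficient of each power of x to zero and solving order by order (substituting the coefficients already found):
  x^0: 2 a_2 - a_0 = 0  ->  2 a_2 = a_0 = -1  ->  a_2 = -1/2
  x^1: 6 a_3 - a_1 - a_0 = 0  ->  6 a_3 = a_1 + a_0 = -3  ->  a_3 = -1/2
  x^2: 12 a_4 - a_2 - a_1 = 0  ->  12 a_4 = a_2 + a_1 = -5/2  ->  a_4 = -5/24
  x^3: 20 a_5 - a_3 - a_2 = 0  ->  20 a_5 = a_3 + a_2 = -1  ->  a_5 = -1/20
Truncated series: y(x) = -1 - 2 x - (1/2) x^2 - (1/2) x^3 - (5/24) x^4 - (1/20) x^5 + O(x^6).

a_0 = -1; a_1 = -2; a_2 = -1/2; a_3 = -1/2; a_4 = -5/24; a_5 = -1/20


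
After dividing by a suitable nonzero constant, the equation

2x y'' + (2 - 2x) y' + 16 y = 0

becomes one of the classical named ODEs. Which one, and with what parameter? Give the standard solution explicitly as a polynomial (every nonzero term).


All three coefficients share the factor 2; dividing through by 2 gives  x y'' + (1 - x) y' + 8 y = 0.
This matches the Laguerre equation x y'' + (1 - x) y' + n y = 0 with n = 8; the polynomial solution is L_8(x).
With y = sum_k a_k x^k, matching x^k gives (k+1)k a_{k+1} + (k+1) a_{k+1} - k a_k + n a_k = 0, i.e. (k+1)^2 a_{k+1} = (k - n) a_k = (k - 8) a_k. The right side vanishes at k = 8, so the series terminates at degree 8.
Standard normalization L_n(0) = 1 gives a_0 = 1. Work upward with a_{k+1} = (k - 8) a_k / (k+1)^2:
  a_1 = (0 - 8)(1) / 1^2 = -8/1 = -8
  a_2 = (1 - 8)(-8) / 2^2 = 56/4 = 14
  a_3 = (2 - 8)(14) / 3^2 = -84/9 = -28/3
  a_4 = (3 - 8)(-28/3) / 4^2 = (140/3)/16 = 35/12
  a_5 = (4 - 8)(35/12) / 5^2 = (-35/3)/25 = -7/15
  a_6 = (5 - 8)(-7/15) / 6^2 = (7/5)/36 = 7/180
  a_7 = (6 - 8)(7/180) / 7^2 = (-7/90)/49 = -1/630
  a_8 = (7 - 8)(-1/630) / 8^2 = (1/630)/64 = 1/40320
Hence L_8(x) = x^8/40320 - x^7/630 + 7 x^6/180 - 7 x^5/15 + 35 x^4/12 - 28 x^3/3 + 14 x^2 - 8 x + 1.

L_8(x); series = x^8/40320 - x^7/630 + 7 x^6/180 - 7 x^5/15 + 35 x^4/12 - 28 x^3/3 + 14 x^2 - 8 x + 1


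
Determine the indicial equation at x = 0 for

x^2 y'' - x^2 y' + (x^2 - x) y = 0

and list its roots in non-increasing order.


Divide by x^2 to reach normal form y'' + P_1(x) y' + P_2(x) y = 0 with P_1(x) = -1 and P_2(x) = 1 - 1/x.
x = 0 is a singular point because the y-coefficient 1 - 1/x has a pole at x = 0.
It is a regular singular point because x P_1(x) = p(x) = -x and x^2 P_2(x) = q(x) = x^2 - x are polynomials, hence analytic at x = 0.
p(0) = 0,  q(0) = 0.
Indicial equation: r(r-1) + p(0) r + q(0) = 0, i.e. r^2 + (p(0) - 1) r + q(0) = 0, i.e. r^2 - 1 r = 0.
Discriminant: (-1)^2 - 4(0) = 1, so r = (1 ± 1)/2.
Solving: r_1 = 1, r_2 = 0.

indicial: r^2 - 1 r = 0; roots r_1 = 1, r_2 = 0


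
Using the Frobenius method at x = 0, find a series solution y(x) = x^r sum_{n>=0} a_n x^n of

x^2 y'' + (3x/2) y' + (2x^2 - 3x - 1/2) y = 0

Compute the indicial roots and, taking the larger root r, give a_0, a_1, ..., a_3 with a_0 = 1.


Write in Frobenius form y'' + (p(x)/x) y' + (q(x)/x^2) y = 0:
  p(x) = 3/2,  q(x) = 2x^2 - 3x - 1/2.
Indicial equation: r(r-1) + (3/2) r + (-1/2) = 0 -> roots r_1 = 1/2, r_2 = -1.
Take r = r_1 = 1/2. Let y(x) = x^r sum_{n>=0} a_n x^n with a_0 = 1.
Substitute y = x^r sum a_n x^n and match x^{r+n}. The recurrence is
  D(n) a_n - 3 a_{n-1} + 2 a_{n-2} = 0,  where D(n) = (r+n)(r+n-1) + (3/2)(r+n) + (-1/2).
  a_n = [3 a_{n-1} - 2 a_{n-2}] / D(n).
Since the indicial polynomial factors as (r - r_1)(r - r_2), D(n) = (r_1 + n - r_1)(r_1 + n - r_2) = n(n + 3/2).
Evaluating step by step (a_0 = 1):
  n = 1: D(1) = 1(1 + 3/2) = 5/2; numerator = 3(1) = 3; a_1 = (3)/(5/2) = 6/5
  n = 2: D(2) = 2(2 + 3/2) = 7; numerator = 3(6/5) - 2(1) = 8/5; a_2 = (8/5)/(7) = 8/35
  n = 3: D(3) = 3(3 + 3/2) = 27/2; numerator = 3(8/35) - 2(6/5) = -12/7; a_3 = (-12/7)/(27/2) = -8/63

r = 1/2; a_0 = 1; a_1 = 6/5; a_2 = 8/35; a_3 = -8/63


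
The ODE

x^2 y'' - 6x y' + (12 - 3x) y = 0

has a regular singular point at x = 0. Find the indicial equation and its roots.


Divide by x^2 to reach normal form y'' + P_1(x) y' + P_2(x) y = 0 with P_1(x) = -6/x and P_2(x) = -3/x + 12/x^2.
x = 0 is a singular point because the y'-coefficient -6/x has a pole at x = 0 and the y-coefficient -3/x + 12/x^2 has a pole at x = 0.
It is a regular singular point because x P_1(x) = p(x) = -6 and x^2 P_2(x) = q(x) = 12 - 3x are polynomials, hence analytic at x = 0.
p(0) = -6,  q(0) = 12.
Indicial equation: r(r-1) + p(0) r + q(0) = 0, i.e. r^2 + (p(0) - 1) r + q(0) = 0, i.e. r^2 - 7 r + 12 = 0.
Discriminant: (-7)^2 - 4(12) = 1, so r = (7 ± 1)/2.
Solving: r_1 = 4, r_2 = 3.

indicial: r^2 - 7 r + 12 = 0; roots r_1 = 4, r_2 = 3


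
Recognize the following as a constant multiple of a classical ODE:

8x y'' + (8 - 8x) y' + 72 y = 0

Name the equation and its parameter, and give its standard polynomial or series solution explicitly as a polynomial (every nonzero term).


All three coefficients share the factor 8; dividing through by 8 gives  x y'' + (1 - x) y' + 9 y = 0.
This matches the Laguerre equation x y'' + (1 - x) y' + n y = 0 with n = 9; the polynomial solution is L_9(x).
With y = sum_k a_k x^k, matching x^k gives (k+1)k a_{k+1} + (k+1) a_{k+1} - k a_k + n a_k = 0, i.e. (k+1)^2 a_{k+1} = (k - n) a_k = (k - 9) a_k. The right side vanishes at k = 9, so the series terminates at degree 9.
Standard normalization L_n(0) = 1 gives a_0 = 1. Work upward with a_{k+1} = (k - 9) a_k / (k+1)^2:
  a_1 = (0 - 9)(1) / 1^2 = -9/1 = -9
  a_2 = (1 - 9)(-9) / 2^2 = 72/4 = 18
  a_3 = (2 - 9)(18) / 3^2 = -126/9 = -14
  a_4 = (3 - 9)(-14) / 4^2 = 84/16 = 21/4
  a_5 = (4 - 9)(21/4) / 5^2 = (-105/4)/25 = -21/20
  a_6 = (5 - 9)(-21/20) / 6^2 = (21/5)/36 = 7/60
  a_7 = (6 - 9)(7/60) / 7^2 = (-7/20)/49 = -1/140
  a_8 = (7 - 9)(-1/140) / 8^2 = (1/70)/64 = 1/4480
  a_9 = (8 - 9)(1/4480) / 9^2 = (-1/4480)/81 = -1/362880
Hence L_9(x) = -x^9/362880 + x^8/4480 - x^7/140 + 7 x^6/60 - 21 x^5/20 + 21 x^4/4 - 14 x^3 + 18 x^2 - 9 x + 1.

L_9(x); series = -x^9/362880 + x^8/4480 - x^7/140 + 7 x^6/60 - 21 x^5/20 + 21 x^4/4 - 14 x^3 + 18 x^2 - 9 x + 1


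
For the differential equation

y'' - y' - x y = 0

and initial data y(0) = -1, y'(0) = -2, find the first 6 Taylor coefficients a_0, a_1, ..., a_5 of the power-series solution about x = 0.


Ansatz: y(x) = sum_{n>=0} a_n x^n, so y'(x) = sum_{n>=1} n a_n x^(n-1) and y''(x) = sum_{n>=2} n(n-1) a_n x^(n-2).
Substitute into P(x) y'' + Q(x) y' + R(x) y = 0 with P(x) = 1, Q(x) = -1, R(x) = -x, and match powers of x.
Initial conditions: a_0 = -1, a_1 = -2.
Setting the coefficient of each power of x to zero and solving order by order (substituting the coefficients already found):
  x^0: 2 a_2 - a_1 = 0  ->  2 a_2 = a_1 = -2  ->  a_2 = -1
  x^1: 6 a_3 - 2 a_2 - a_0 = 0  ->  6 a_3 = 2 a_2 + a_0 = -3  ->  a_3 = -1/2
  x^2: 12 a_4 - 3 a_3 - a_1 = 0  ->  12 a_4 = 3 a_3 + a_1 = -7/2  ->  a_4 = -7/24
  x^3: 20 a_5 - 4 a_4 - a_2 = 0  ->  20 a_5 = 4 a_4 + a_2 = -13/6  ->  a_5 = -13/120
Truncated series: y(x) = -1 - 2 x - x^2 - (1/2) x^3 - (7/24) x^4 - (13/120) x^5 + O(x^6).

a_0 = -1; a_1 = -2; a_2 = -1; a_3 = -1/2; a_4 = -7/24; a_5 = -13/120


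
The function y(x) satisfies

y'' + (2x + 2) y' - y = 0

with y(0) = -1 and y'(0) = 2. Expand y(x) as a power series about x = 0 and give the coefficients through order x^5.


Ansatz: y(x) = sum_{n>=0} a_n x^n, so y'(x) = sum_{n>=1} n a_n x^(n-1) and y''(x) = sum_{n>=2} n(n-1) a_n x^(n-2).
Substitute into P(x) y'' + Q(x) y' + R(x) y = 0 with P(x) = 1, Q(x) = 2x + 2, R(x) = -1, and match powers of x.
Initial conditions: a_0 = -1, a_1 = 2.
Setting the coefficient of each power of x to zero and solving order by order (substituting the coefficients already found):
  x^0: 2 a_2 + 2 a_1 - a_0 = 0  ->  2 a_2 = -2 a_1 + a_0 = -5  ->  a_2 = -5/2
  x^1: 6 a_3 + 4 a_2 + a_1 = 0  ->  6 a_3 = -4 a_2 - a_1 = 8  ->  a_3 = 4/3
  x^2: 12 a_4 + 6 a_3 + 3 a_2 = 0  ->  12 a_4 = -6 a_3 - 3 a_2 = -1/2  ->  a_4 = -1/24
  x^3: 20 a_5 + 8 a_4 + 5 a_3 = 0  ->  20 a_5 = -8 a_4 - 5 a_3 = -19/3  ->  a_5 = -19/60
Truncated series: y(x) = -1 + 2 x - (5/2) x^2 + (4/3) x^3 - (1/24) x^4 - (19/60) x^5 + O(x^6).

a_0 = -1; a_1 = 2; a_2 = -5/2; a_3 = 4/3; a_4 = -1/24; a_5 = -19/60


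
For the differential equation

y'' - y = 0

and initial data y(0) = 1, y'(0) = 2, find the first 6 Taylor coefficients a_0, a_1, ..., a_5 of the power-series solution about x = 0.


Ansatz: y(x) = sum_{n>=0} a_n x^n, so y'(x) = sum_{n>=1} n a_n x^(n-1) and y''(x) = sum_{n>=2} n(n-1) a_n x^(n-2).
Substitute into P(x) y'' + Q(x) y' + R(x) y = 0 with P(x) = 1, Q(x) = 0, R(x) = -1, and match powers of x.
Initial conditions: a_0 = 1, a_1 = 2.
Setting the coefficient of each power of x to zero and solving order by order (substituting the coefficients already found):
  x^0: 2 a_2 - a_0 = 0  ->  2 a_2 = a_0 = 1  ->  a_2 = 1/2
  x^1: 6 a_3 - a_1 = 0  ->  6 a_3 = a_1 = 2  ->  a_3 = 1/3
  x^2: 12 a_4 - a_2 = 0  ->  12 a_4 = a_2 = 1/2  ->  a_4 = 1/24
  x^3: 20 a_5 - a_3 = 0  ->  20 a_5 = a_3 = 1/3  ->  a_5 = 1/60
Truncated series: y(x) = 1 + 2 x + (1/2) x^2 + (1/3) x^3 + (1/24) x^4 + (1/60) x^5 + O(x^6).

a_0 = 1; a_1 = 2; a_2 = 1/2; a_3 = 1/3; a_4 = 1/24; a_5 = 1/60


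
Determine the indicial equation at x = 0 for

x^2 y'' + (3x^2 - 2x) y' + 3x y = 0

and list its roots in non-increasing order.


Divide by x^2 to reach normal form y'' + P_1(x) y' + P_2(x) y = 0 with P_1(x) = 3 - 2/x and P_2(x) = 3/x.
x = 0 is a singular point because the y'-coefficient 3 - 2/x has a pole at x = 0 and the y-coefficient 3/x has a pole at x = 0.
It is a regular singular point because x P_1(x) = p(x) = 3x - 2 and x^2 P_2(x) = q(x) = 3x are polynomials, hence analytic at x = 0.
p(0) = -2,  q(0) = 0.
Indicial equation: r(r-1) + p(0) r + q(0) = 0, i.e. r^2 + (p(0) - 1) r + q(0) = 0, i.e. r^2 - 3 r = 0.
Discriminant: (-3)^2 - 4(0) = 9, so r = (3 ± 3)/2.
Solving: r_1 = 3, r_2 = 0.

indicial: r^2 - 3 r = 0; roots r_1 = 3, r_2 = 0


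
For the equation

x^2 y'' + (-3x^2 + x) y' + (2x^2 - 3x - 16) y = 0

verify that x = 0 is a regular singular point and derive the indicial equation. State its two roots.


Divide by x^2 to reach normal form y'' + P_1(x) y' + P_2(x) y = 0 with P_1(x) = -3 + 1/x and P_2(x) = 2 - 3/x - 16/x^2.
x = 0 is a singular point because the y'-coefficient -3 + 1/x has a pole at x = 0 and the y-coefficient 2 - 3/x - 16/x^2 has a pole at x = 0.
It is a regular singular point because x P_1(x) = p(x) = 1 - 3x and x^2 P_2(x) = q(x) = 2x^2 - 3x - 16 are polynomials, hence analytic at x = 0.
p(0) = 1,  q(0) = -16.
Indicial equation: r(r-1) + p(0) r + q(0) = 0, i.e. r^2 + (p(0) - 1) r + q(0) = 0, i.e. r^2 - 16 = 0.
Discriminant: (0)^2 - 4(-16) = 64, so r = (0 ± 8)/2.
Solving: r_1 = 4, r_2 = -4.

indicial: r^2 - 16 = 0; roots r_1 = 4, r_2 = -4


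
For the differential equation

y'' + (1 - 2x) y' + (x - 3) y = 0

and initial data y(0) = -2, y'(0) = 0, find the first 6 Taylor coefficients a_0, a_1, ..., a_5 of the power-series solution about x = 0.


Ansatz: y(x) = sum_{n>=0} a_n x^n, so y'(x) = sum_{n>=1} n a_n x^(n-1) and y''(x) = sum_{n>=2} n(n-1) a_n x^(n-2).
Substitute into P(x) y'' + Q(x) y' + R(x) y = 0 with P(x) = 1, Q(x) = 1 - 2x, R(x) = x - 3, and match powers of x.
Initial conditions: a_0 = -2, a_1 = 0.
Setting the coefficient of each power of x to zero and solving order by order (substituting the coefficients already found):
  x^0: 2 a_2 + a_1 - 3 a_0 = 0  ->  2 a_2 = -a_1 + 3 a_0 = -6  ->  a_2 = -3
  x^1: 6 a_3 + 2 a_2 - 5 a_1 + a_0 = 0  ->  6 a_3 = -2 a_2 + 5 a_1 - a_0 = 8  ->  a_3 = 4/3
  x^2: 12 a_4 + 3 a_3 - 7 a_2 + a_1 = 0  ->  12 a_4 = -3 a_3 + 7 a_2 - a_1 = -25  ->  a_4 = -25/12
  x^3: 20 a_5 + 4 a_4 - 9 a_3 + a_2 = 0  ->  20 a_5 = -4 a_4 + 9 a_3 - a_2 = 70/3  ->  a_5 = 7/6
Truncated series: y(x) = -2 - 3 x^2 + (4/3) x^3 - (25/12) x^4 + (7/6) x^5 + O(x^6).

a_0 = -2; a_1 = 0; a_2 = -3; a_3 = 4/3; a_4 = -25/12; a_5 = 7/6


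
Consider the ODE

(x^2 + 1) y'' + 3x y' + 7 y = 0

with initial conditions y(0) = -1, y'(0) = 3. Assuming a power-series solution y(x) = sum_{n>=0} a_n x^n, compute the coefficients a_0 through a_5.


Ansatz: y(x) = sum_{n>=0} a_n x^n, so y'(x) = sum_{n>=1} n a_n x^(n-1) and y''(x) = sum_{n>=2} n(n-1) a_n x^(n-2).
Substitute into P(x) y'' + Q(x) y' + R(x) y = 0 with P(x) = x^2 + 1, Q(x) = 3x, R(x) = 7, and match powers of x.
Initial conditions: a_0 = -1, a_1 = 3.
Setting the coefficient of each power of x to zero and solving order by order (substituting the coefficients already found):
  x^0: 2 a_2 + 7 a_0 = 0  ->  2 a_2 = -7 a_0 = 7  ->  a_2 = 7/2
  x^1: 6 a_3 + 10 a_1 = 0  ->  6 a_3 = -10 a_1 = -30  ->  a_3 = -5
  x^2: 12 a_4 + 15 a_2 = 0  ->  12 a_4 = -15 a_2 = -105/2  ->  a_4 = -35/8
  x^3: 20 a_5 + 22 a_3 = 0  ->  20 a_5 = -22 a_3 = 110  ->  a_5 = 11/2
Truncated series: y(x) = -1 + 3 x + (7/2) x^2 - 5 x^3 - (35/8) x^4 + (11/2) x^5 + O(x^6).

a_0 = -1; a_1 = 3; a_2 = 7/2; a_3 = -5; a_4 = -35/8; a_5 = 11/2


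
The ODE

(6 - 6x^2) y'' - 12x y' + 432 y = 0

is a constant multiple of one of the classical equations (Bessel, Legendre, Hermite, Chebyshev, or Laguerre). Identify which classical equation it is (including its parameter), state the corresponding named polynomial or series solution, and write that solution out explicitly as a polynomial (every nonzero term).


All three coefficients share the factor 6; dividing through by 6 gives  (1 - x^2) y'' - 2x y' + 72 y = 0.
This matches the Legendre equation (1 - x^2) y'' - 2x y' + n(n+1) y = 0 (note the -2x y' term) with n(n+1) = 72, so n = 8; the polynomial solution is P_8(x).
With y = sum_k a_k x^k, matching x^k gives (k+2)(k+1) a_{k+2} = [k(k+1) - n(n+1)] a_k = (k - 8)(k + 9) a_k. The right side vanishes at k = 8, so the series with the parity of 8 terminates at degree 8.
Standard normalization (P_n(1) = 1): leading coefficient (2n)!/(2^n (n!)^2) = 20922789888000/(256*1625702400) = 6435/128, so a_8 = 6435/128. Work downward with a_k = (k+1)(k+2) a_{k+2} / ((k - 8)(k + 9)):
  a_6 = (7)(8)(6435/128) / ((6 - 8)(6 + 9)) = (45045/16)/(-30) = -3003/32
  a_4 = (5)(6)(-3003/32) / ((4 - 8)(4 + 9)) = (-45045/16)/(-52) = 3465/64
  a_2 = (3)(4)(3465/64) / ((2 - 8)(2 + 9)) = (10395/16)/(-66) = -315/32
  a_0 = (1)(2)(-315/32) / ((0 - 8)(0 + 9)) = (-315/16)/(-72) = 35/128
Hence P_8(x) = 6435 x^8/128 - 3003 x^6/32 + 3465 x^4/64 - 315 x^2/32 + 35/128.

P_8(x); series = 6435 x^8/128 - 3003 x^6/32 + 3465 x^4/64 - 315 x^2/32 + 35/128


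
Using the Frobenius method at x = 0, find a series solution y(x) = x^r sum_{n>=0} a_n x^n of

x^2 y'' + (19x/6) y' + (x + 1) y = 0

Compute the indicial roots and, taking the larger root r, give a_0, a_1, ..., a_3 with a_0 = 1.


Write in Frobenius form y'' + (p(x)/x) y' + (q(x)/x^2) y = 0:
  p(x) = 19/6,  q(x) = x + 1.
Indicial equation: r(r-1) + (19/6) r + (1) = 0 -> roots r_1 = -2/3, r_2 = -3/2.
Take r = r_1 = -2/3. Let y(x) = x^r sum_{n>=0} a_n x^n with a_0 = 1.
Substitute y = x^r sum a_n x^n and match x^{r+n}. The recurrence is
  D(n) a_n + 1 a_{n-1} = 0,  where D(n) = (r+n)(r+n-1) + (19/6)(r+n) + (1).
  a_n = -1 / D(n) * a_{n-1}.
Since the indicial polynomial factors as (r - r_1)(r - r_2), D(n) = (r_1 + n - r_1)(r_1 + n - r_2) = n(n + 5/6).
Evaluating step by step (a_0 = 1):
  n = 1: D(1) = 1(1 + 5/6) = 11/6; numerator = -1(1) = -1; a_1 = (-1)/(11/6) = -6/11
  n = 2: D(2) = 2(2 + 5/6) = 17/3; numerator = -1(-6/11) = 6/11; a_2 = (6/11)/(17/3) = 18/187
  n = 3: D(3) = 3(3 + 5/6) = 23/2; numerator = -1(18/187) = -18/187; a_3 = (-18/187)/(23/2) = -36/4301

r = -2/3; a_0 = 1; a_1 = -6/11; a_2 = 18/187; a_3 = -36/4301


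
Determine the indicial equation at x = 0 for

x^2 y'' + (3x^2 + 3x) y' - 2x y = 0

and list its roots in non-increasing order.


Divide by x^2 to reach normal form y'' + P_1(x) y' + P_2(x) y = 0 with P_1(x) = 3 + 3/x and P_2(x) = -2/x.
x = 0 is a singular point because the y'-coefficient 3 + 3/x has a pole at x = 0 and the y-coefficient -2/x has a pole at x = 0.
It is a regular singular point because x P_1(x) = p(x) = 3x + 3 and x^2 P_2(x) = q(x) = -2x are polynomials, hence analytic at x = 0.
p(0) = 3,  q(0) = 0.
Indicial equation: r(r-1) + p(0) r + q(0) = 0, i.e. r^2 + (p(0) - 1) r + q(0) = 0, i.e. r^2 + 2 r = 0.
Discriminant: (2)^2 - 4(0) = 4, so r = (-2 ± 2)/2.
Solving: r_1 = 0, r_2 = -2.

indicial: r^2 + 2 r = 0; roots r_1 = 0, r_2 = -2


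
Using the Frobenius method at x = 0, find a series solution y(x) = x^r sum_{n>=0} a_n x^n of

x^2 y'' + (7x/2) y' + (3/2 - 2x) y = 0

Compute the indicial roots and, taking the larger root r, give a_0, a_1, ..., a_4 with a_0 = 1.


Write in Frobenius form y'' + (p(x)/x) y' + (q(x)/x^2) y = 0:
  p(x) = 7/2,  q(x) = 3/2 - 2x.
Indicial equation: r(r-1) + (7/2) r + (3/2) = 0 -> roots r_1 = -1, r_2 = -3/2.
Take r = r_1 = -1. Let y(x) = x^r sum_{n>=0} a_n x^n with a_0 = 1.
Substitute y = x^r sum a_n x^n and match x^{r+n}. The recurrence is
  D(n) a_n - 2 a_{n-1} = 0,  where D(n) = (r+n)(r+n-1) + (7/2)(r+n) + (3/2).
  a_n = 2 / D(n) * a_{n-1}.
Since the indicial polynomial factors as (r - r_1)(r - r_2), D(n) = (r_1 + n - r_1)(r_1 + n - r_2) = n(n + 1/2).
Evaluating step by step (a_0 = 1):
  n = 1: D(1) = 1(1 + 1/2) = 3/2; numerator = 2(1) = 2; a_1 = (2)/(3/2) = 4/3
  n = 2: D(2) = 2(2 + 1/2) = 5; numerator = 2(4/3) = 8/3; a_2 = (8/3)/(5) = 8/15
  n = 3: D(3) = 3(3 + 1/2) = 21/2; numerator = 2(8/15) = 16/15; a_3 = (16/15)/(21/2) = 32/315
  n = 4: D(4) = 4(4 + 1/2) = 18; numerator = 2(32/315) = 64/315; a_4 = (64/315)/(18) = 32/2835

r = -1; a_0 = 1; a_1 = 4/3; a_2 = 8/15; a_3 = 32/315; a_4 = 32/2835


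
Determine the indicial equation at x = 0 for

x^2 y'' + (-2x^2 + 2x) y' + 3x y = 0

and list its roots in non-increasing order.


Divide by x^2 to reach normal form y'' + P_1(x) y' + P_2(x) y = 0 with P_1(x) = -2 + 2/x and P_2(x) = 3/x.
x = 0 is a singular point because the y'-coefficient -2 + 2/x has a pole at x = 0 and the y-coefficient 3/x has a pole at x = 0.
It is a regular singular point because x P_1(x) = p(x) = 2 - 2x and x^2 P_2(x) = q(x) = 3x are polynomials, hence analytic at x = 0.
p(0) = 2,  q(0) = 0.
Indicial equation: r(r-1) + p(0) r + q(0) = 0, i.e. r^2 + (p(0) - 1) r + q(0) = 0, i.e. r^2 + 1 r = 0.
Discriminant: (1)^2 - 4(0) = 1, so r = (-1 ± 1)/2.
Solving: r_1 = 0, r_2 = -1.

indicial: r^2 + 1 r = 0; roots r_1 = 0, r_2 = -1


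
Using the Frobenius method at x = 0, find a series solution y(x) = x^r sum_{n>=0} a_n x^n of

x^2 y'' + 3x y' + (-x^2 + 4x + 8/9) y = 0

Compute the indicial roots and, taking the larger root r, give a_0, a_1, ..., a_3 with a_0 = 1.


Write in Frobenius form y'' + (p(x)/x) y' + (q(x)/x^2) y = 0:
  p(x) = 3,  q(x) = -x^2 + 4x + 8/9.
Indicial equation: r(r-1) + (3) r + (8/9) = 0 -> roots r_1 = -2/3, r_2 = -4/3.
Take r = r_1 = -2/3. Let y(x) = x^r sum_{n>=0} a_n x^n with a_0 = 1.
Substitute y = x^r sum a_n x^n and match x^{r+n}. The recurrence is
  D(n) a_n + 4 a_{n-1} - 1 a_{n-2} = 0,  where D(n) = (r+n)(r+n-1) + (3)(r+n) + (8/9).
  a_n = [-4 a_{n-1} + 1 a_{n-2}] / D(n).
Since the indicial polynomial factors as (r - r_1)(r - r_2), D(n) = (r_1 + n - r_1)(r_1 + n - r_2) = n(n + 2/3).
Evaluating step by step (a_0 = 1):
  n = 1: D(1) = 1(1 + 2/3) = 5/3; numerator = -4(1) = -4; a_1 = (-4)/(5/3) = -12/5
  n = 2: D(2) = 2(2 + 2/3) = 16/3; numerator = -4(-12/5) + 1(1) = 53/5; a_2 = (53/5)/(16/3) = 159/80
  n = 3: D(3) = 3(3 + 2/3) = 11; numerator = -4(159/80) + 1(-12/5) = -207/20; a_3 = (-207/20)/(11) = -207/220

r = -2/3; a_0 = 1; a_1 = -12/5; a_2 = 159/80; a_3 = -207/220


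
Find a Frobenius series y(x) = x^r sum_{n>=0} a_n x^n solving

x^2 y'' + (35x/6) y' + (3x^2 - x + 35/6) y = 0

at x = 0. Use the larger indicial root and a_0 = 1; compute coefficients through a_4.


Write in Frobenius form y'' + (p(x)/x) y' + (q(x)/x^2) y = 0:
  p(x) = 35/6,  q(x) = 3x^2 - x + 35/6.
Indicial equation: r(r-1) + (35/6) r + (35/6) = 0 -> roots r_1 = -7/3, r_2 = -5/2.
Take r = r_1 = -7/3. Let y(x) = x^r sum_{n>=0} a_n x^n with a_0 = 1.
Substitute y = x^r sum a_n x^n and match x^{r+n}. The recurrence is
  D(n) a_n - 1 a_{n-1} + 3 a_{n-2} = 0,  where D(n) = (r+n)(r+n-1) + (35/6)(r+n) + (35/6).
  a_n = [1 a_{n-1} - 3 a_{n-2}] / D(n).
Since the indicial polynomial factors as (r - r_1)(r - r_2), D(n) = (r_1 + n - r_1)(r_1 + n - r_2) = n(n + 1/6).
Evaluating step by step (a_0 = 1):
  n = 1: D(1) = 1(1 + 1/6) = 7/6; numerator = 1(1) = 1; a_1 = (1)/(7/6) = 6/7
  n = 2: D(2) = 2(2 + 1/6) = 13/3; numerator = 1(6/7) - 3(1) = -15/7; a_2 = (-15/7)/(13/3) = -45/91
  n = 3: D(3) = 3(3 + 1/6) = 19/2; numerator = 1(-45/91) - 3(6/7) = -279/91; a_3 = (-279/91)/(19/2) = -558/1729
  n = 4: D(4) = 4(4 + 1/6) = 50/3; numerator = 1(-558/1729) - 3(-45/91) = 2007/1729; a_4 = (2007/1729)/(50/3) = 6021/86450

r = -7/3; a_0 = 1; a_1 = 6/7; a_2 = -45/91; a_3 = -558/1729; a_4 = 6021/86450


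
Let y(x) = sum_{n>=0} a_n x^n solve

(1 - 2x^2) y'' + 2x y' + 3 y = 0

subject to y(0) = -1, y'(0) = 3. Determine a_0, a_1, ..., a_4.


Ansatz: y(x) = sum_{n>=0} a_n x^n, so y'(x) = sum_{n>=1} n a_n x^(n-1) and y''(x) = sum_{n>=2} n(n-1) a_n x^(n-2).
Substitute into P(x) y'' + Q(x) y' + R(x) y = 0 with P(x) = 1 - 2x^2, Q(x) = 2x, R(x) = 3, and match powers of x.
Initial conditions: a_0 = -1, a_1 = 3.
Setting the coefficient of each power of x to zero and solving order by order (substituting the coefficients already found):
  x^0: 2 a_2 + 3 a_0 = 0  ->  2 a_2 = -3 a_0 = 3  ->  a_2 = 3/2
  x^1: 6 a_3 + 5 a_1 = 0  ->  6 a_3 = -5 a_1 = -15  ->  a_3 = -5/2
  x^2: 12 a_4 + 3 a_2 = 0  ->  12 a_4 = -3 a_2 = -9/2  ->  a_4 = -3/8
Truncated series: y(x) = -1 + 3 x + (3/2) x^2 - (5/2) x^3 - (3/8) x^4 + O(x^5).

a_0 = -1; a_1 = 3; a_2 = 3/2; a_3 = -5/2; a_4 = -3/8


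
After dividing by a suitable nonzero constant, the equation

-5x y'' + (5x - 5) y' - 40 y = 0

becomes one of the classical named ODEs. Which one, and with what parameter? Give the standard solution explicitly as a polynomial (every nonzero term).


All three coefficients share the factor -5; dividing through by -5 gives  x y'' + (1 - x) y' + 8 y = 0.
This matches the Laguerre equation x y'' + (1 - x) y' + n y = 0 with n = 8; the polynomial solution is L_8(x).
With y = sum_k a_k x^k, matching x^k gives (k+1)k a_{k+1} + (k+1) a_{k+1} - k a_k + n a_k = 0, i.e. (k+1)^2 a_{k+1} = (k - n) a_k = (k - 8) a_k. The right side vanishes at k = 8, so the series terminates at degree 8.
Standard normalization L_n(0) = 1 gives a_0 = 1. Work upward with a_{k+1} = (k - 8) a_k / (k+1)^2:
  a_1 = (0 - 8)(1) / 1^2 = -8/1 = -8
  a_2 = (1 - 8)(-8) / 2^2 = 56/4 = 14
  a_3 = (2 - 8)(14) / 3^2 = -84/9 = -28/3
  a_4 = (3 - 8)(-28/3) / 4^2 = (140/3)/16 = 35/12
  a_5 = (4 - 8)(35/12) / 5^2 = (-35/3)/25 = -7/15
  a_6 = (5 - 8)(-7/15) / 6^2 = (7/5)/36 = 7/180
  a_7 = (6 - 8)(7/180) / 7^2 = (-7/90)/49 = -1/630
  a_8 = (7 - 8)(-1/630) / 8^2 = (1/630)/64 = 1/40320
Hence L_8(x) = x^8/40320 - x^7/630 + 7 x^6/180 - 7 x^5/15 + 35 x^4/12 - 28 x^3/3 + 14 x^2 - 8 x + 1.

L_8(x); series = x^8/40320 - x^7/630 + 7 x^6/180 - 7 x^5/15 + 35 x^4/12 - 28 x^3/3 + 14 x^2 - 8 x + 1


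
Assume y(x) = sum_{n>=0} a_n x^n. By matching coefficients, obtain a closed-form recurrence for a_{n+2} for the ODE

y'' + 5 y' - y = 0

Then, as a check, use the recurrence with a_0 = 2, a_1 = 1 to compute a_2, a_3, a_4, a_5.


Substitute y = sum_n a_n x^n.
y''(x) has coefficient (n+2)(n+1) a_{n+2} at x^n;
5 y'(x) has coefficient 5 (n+1) a_{n+1} at x^n;
-y(x) has coefficient -1 a_n at x^n.
Matching x^n: (n+2)(n+1) a_{n+2} + 5 (n+1) a_{n+1} - 1 a_n = 0.
Thus a_{n+2} = [-5 (n+1) a_{n+1} + 1 a_n] / ((n+1)(n+2)).

Check with a_0 = 2, a_1 = 1 (apply the recurrence for n = 0, 1, 2, 3): a_0 = 2, a_1 = 1, a_2 = -3/2, a_3 = 8/3, a_4 = -83/24, a_5 = 431/120.

a_(n+2) = [-5 (n+1) a_(n+1) + 1 a_n] / ((n+1)(n+2)); check: a_0 = 2, a_1 = 1, a_2 = -3/2, a_3 = 8/3, a_4 = -83/24, a_5 = 431/120


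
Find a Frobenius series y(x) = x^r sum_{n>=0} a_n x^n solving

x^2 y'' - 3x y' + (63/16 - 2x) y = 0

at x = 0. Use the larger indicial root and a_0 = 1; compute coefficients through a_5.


Write in Frobenius form y'' + (p(x)/x) y' + (q(x)/x^2) y = 0:
  p(x) = -3,  q(x) = 63/16 - 2x.
Indicial equation: r(r-1) + (-3) r + (63/16) = 0 -> roots r_1 = 9/4, r_2 = 7/4.
Take r = r_1 = 9/4. Let y(x) = x^r sum_{n>=0} a_n x^n with a_0 = 1.
Substitute y = x^r sum a_n x^n and match x^{r+n}. The recurrence is
  D(n) a_n - 2 a_{n-1} = 0,  where D(n) = (r+n)(r+n-1) + (-3)(r+n) + (63/16).
  a_n = 2 / D(n) * a_{n-1}.
Since the indicial polynomial factors as (r - r_1)(r - r_2), D(n) = (r_1 + n - r_1)(r_1 + n - r_2) = n(n + 1/2).
Evaluating step by step (a_0 = 1):
  n = 1: D(1) = 1(1 + 1/2) = 3/2; numerator = 2(1) = 2; a_1 = (2)/(3/2) = 4/3
  n = 2: D(2) = 2(2 + 1/2) = 5; numerator = 2(4/3) = 8/3; a_2 = (8/3)/(5) = 8/15
  n = 3: D(3) = 3(3 + 1/2) = 21/2; numerator = 2(8/15) = 16/15; a_3 = (16/15)/(21/2) = 32/315
  n = 4: D(4) = 4(4 + 1/2) = 18; numerator = 2(32/315) = 64/315; a_4 = (64/315)/(18) = 32/2835
  n = 5: D(5) = 5(5 + 1/2) = 55/2; numerator = 2(32/2835) = 64/2835; a_5 = (64/2835)/(55/2) = 128/155925

r = 9/4; a_0 = 1; a_1 = 4/3; a_2 = 8/15; a_3 = 32/315; a_4 = 32/2835; a_5 = 128/155925


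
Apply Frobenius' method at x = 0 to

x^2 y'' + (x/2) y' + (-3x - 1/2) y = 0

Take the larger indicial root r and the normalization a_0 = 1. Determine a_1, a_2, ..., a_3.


Write in Frobenius form y'' + (p(x)/x) y' + (q(x)/x^2) y = 0:
  p(x) = 1/2,  q(x) = -3x - 1/2.
Indicial equation: r(r-1) + (1/2) r + (-1/2) = 0 -> roots r_1 = 1, r_2 = -1/2.
Take r = r_1 = 1. Let y(x) = x^r sum_{n>=0} a_n x^n with a_0 = 1.
Substitute y = x^r sum a_n x^n and match x^{r+n}. The recurrence is
  D(n) a_n - 3 a_{n-1} = 0,  where D(n) = (r+n)(r+n-1) + (1/2)(r+n) + (-1/2).
  a_n = 3 / D(n) * a_{n-1}.
Since the indicial polynomial factors as (r - r_1)(r - r_2), D(n) = (r_1 + n - r_1)(r_1 + n - r_2) = n(n + 3/2).
Evaluating step by step (a_0 = 1):
  n = 1: D(1) = 1(1 + 3/2) = 5/2; numerator = 3(1) = 3; a_1 = (3)/(5/2) = 6/5
  n = 2: D(2) = 2(2 + 3/2) = 7; numerator = 3(6/5) = 18/5; a_2 = (18/5)/(7) = 18/35
  n = 3: D(3) = 3(3 + 3/2) = 27/2; numerator = 3(18/35) = 54/35; a_3 = (54/35)/(27/2) = 4/35

r = 1; a_0 = 1; a_1 = 6/5; a_2 = 18/35; a_3 = 4/35


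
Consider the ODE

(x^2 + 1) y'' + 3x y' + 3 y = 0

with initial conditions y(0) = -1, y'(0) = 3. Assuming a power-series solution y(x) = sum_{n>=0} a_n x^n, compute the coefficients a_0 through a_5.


Ansatz: y(x) = sum_{n>=0} a_n x^n, so y'(x) = sum_{n>=1} n a_n x^(n-1) and y''(x) = sum_{n>=2} n(n-1) a_n x^(n-2).
Substitute into P(x) y'' + Q(x) y' + R(x) y = 0 with P(x) = x^2 + 1, Q(x) = 3x, R(x) = 3, and match powers of x.
Initial conditions: a_0 = -1, a_1 = 3.
Setting the coefficient of each power of x to zero and solving order by order (substituting the coefficients already found):
  x^0: 2 a_2 + 3 a_0 = 0  ->  2 a_2 = -3 a_0 = 3  ->  a_2 = 3/2
  x^1: 6 a_3 + 6 a_1 = 0  ->  6 a_3 = -6 a_1 = -18  ->  a_3 = -3
  x^2: 12 a_4 + 11 a_2 = 0  ->  12 a_4 = -11 a_2 = -33/2  ->  a_4 = -11/8
  x^3: 20 a_5 + 18 a_3 = 0  ->  20 a_5 = -18 a_3 = 54  ->  a_5 = 27/10
Truncated series: y(x) = -1 + 3 x + (3/2) x^2 - 3 x^3 - (11/8) x^4 + (27/10) x^5 + O(x^6).

a_0 = -1; a_1 = 3; a_2 = 3/2; a_3 = -3; a_4 = -11/8; a_5 = 27/10


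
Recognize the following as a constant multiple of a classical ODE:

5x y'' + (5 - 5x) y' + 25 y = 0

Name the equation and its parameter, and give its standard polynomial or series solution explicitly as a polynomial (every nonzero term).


All three coefficients share the factor 5; dividing through by 5 gives  x y'' + (1 - x) y' + 5 y = 0.
This matches the Laguerre equation x y'' + (1 - x) y' + n y = 0 with n = 5; the polynomial solution is L_5(x).
With y = sum_k a_k x^k, matching x^k gives (k+1)k a_{k+1} + (k+1) a_{k+1} - k a_k + n a_k = 0, i.e. (k+1)^2 a_{k+1} = (k - n) a_k = (k - 5) a_k. The right side vanishes at k = 5, so the series terminates at degree 5.
Standard normalization L_n(0) = 1 gives a_0 = 1. Work upward with a_{k+1} = (k - 5) a_k / (k+1)^2:
  a_1 = (0 - 5)(1) / 1^2 = -5/1 = -5
  a_2 = (1 - 5)(-5) / 2^2 = 20/4 = 5
  a_3 = (2 - 5)(5) / 3^2 = -15/9 = -5/3
  a_4 = (3 - 5)(-5/3) / 4^2 = (10/3)/16 = 5/24
  a_5 = (4 - 5)(5/24) / 5^2 = (-5/24)/25 = -1/120
Hence L_5(x) = -x^5/120 + 5 x^4/24 - 5 x^3/3 + 5 x^2 - 5 x + 1.

L_5(x); series = -x^5/120 + 5 x^4/24 - 5 x^3/3 + 5 x^2 - 5 x + 1


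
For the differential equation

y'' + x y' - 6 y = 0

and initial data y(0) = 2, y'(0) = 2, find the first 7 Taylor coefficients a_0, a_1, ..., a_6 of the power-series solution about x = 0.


Ansatz: y(x) = sum_{n>=0} a_n x^n, so y'(x) = sum_{n>=1} n a_n x^(n-1) and y''(x) = sum_{n>=2} n(n-1) a_n x^(n-2).
Substitute into P(x) y'' + Q(x) y' + R(x) y = 0 with P(x) = 1, Q(x) = x, R(x) = -6, and match powers of x.
Initial conditions: a_0 = 2, a_1 = 2.
Setting the coefficient of each power of x to zero and solving order by order (substituting the coefficients already found):
  x^0: 2 a_2 - 6 a_0 = 0  ->  2 a_2 = 6 a_0 = 12  ->  a_2 = 6
  x^1: 6 a_3 - 5 a_1 = 0  ->  6 a_3 = 5 a_1 = 10  ->  a_3 = 5/3
  x^2: 12 a_4 - 4 a_2 = 0  ->  12 a_4 = 4 a_2 = 24  ->  a_4 = 2
  x^3: 20 a_5 - 3 a_3 = 0  ->  20 a_5 = 3 a_3 = 5  ->  a_5 = 1/4
  x^4: 30 a_6 - 2 a_4 = 0  ->  30 a_6 = 2 a_4 = 4  ->  a_6 = 2/15
Truncated series: y(x) = 2 + 2 x + 6 x^2 + (5/3) x^3 + 2 x^4 + (1/4) x^5 + (2/15) x^6 + O(x^7).

a_0 = 2; a_1 = 2; a_2 = 6; a_3 = 5/3; a_4 = 2; a_5 = 1/4; a_6 = 2/15


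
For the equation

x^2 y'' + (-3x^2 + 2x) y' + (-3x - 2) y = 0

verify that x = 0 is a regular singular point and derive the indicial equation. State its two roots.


Divide by x^2 to reach normal form y'' + P_1(x) y' + P_2(x) y = 0 with P_1(x) = -3 + 2/x and P_2(x) = -3/x - 2/x^2.
x = 0 is a singular point because the y'-coefficient -3 + 2/x has a pole at x = 0 and the y-coefficient -3/x - 2/x^2 has a pole at x = 0.
It is a regular singular point because x P_1(x) = p(x) = 2 - 3x and x^2 P_2(x) = q(x) = -3x - 2 are polynomials, hence analytic at x = 0.
p(0) = 2,  q(0) = -2.
Indicial equation: r(r-1) + p(0) r + q(0) = 0, i.e. r^2 + (p(0) - 1) r + q(0) = 0, i.e. r^2 + 1 r - 2 = 0.
Discriminant: (1)^2 - 4(-2) = 9, so r = (-1 ± 3)/2.
Solving: r_1 = 1, r_2 = -2.

indicial: r^2 + 1 r - 2 = 0; roots r_1 = 1, r_2 = -2


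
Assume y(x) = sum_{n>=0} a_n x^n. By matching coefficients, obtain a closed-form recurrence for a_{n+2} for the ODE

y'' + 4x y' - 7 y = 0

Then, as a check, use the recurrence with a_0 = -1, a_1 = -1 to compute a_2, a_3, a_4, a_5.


Substitute y = sum_n a_n x^n.
y''(x) has coefficient (n+2)(n+1) a_{n+2} at x^n;
4 x y'(x) has coefficient 4 n a_n at x^n (shift);
-7 y(x) has coefficient -7 a_n at x^n.
Matching x^n: (n+2)(n+1) a_{n+2} + (4n - 7) a_n = 0.
Thus a_{n+2} = (-4n + 7) / ((n+1)(n+2)) * a_n.

Check with a_0 = -1, a_1 = -1 (apply the recurrence for n = 0, 1, 2, 3): a_0 = -1, a_1 = -1, a_2 = -7/2, a_3 = -1/2, a_4 = 7/24, a_5 = 1/8.

a_(n+2) = (-4n + 7) / ((n+1)(n+2)) * a_n; check: a_0 = -1, a_1 = -1, a_2 = -7/2, a_3 = -1/2, a_4 = 7/24, a_5 = 1/8


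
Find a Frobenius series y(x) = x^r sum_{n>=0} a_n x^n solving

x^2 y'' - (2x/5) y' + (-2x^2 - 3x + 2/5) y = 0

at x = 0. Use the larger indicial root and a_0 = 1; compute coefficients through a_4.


Write in Frobenius form y'' + (p(x)/x) y' + (q(x)/x^2) y = 0:
  p(x) = -2/5,  q(x) = -2x^2 - 3x + 2/5.
Indicial equation: r(r-1) + (-2/5) r + (2/5) = 0 -> roots r_1 = 1, r_2 = 2/5.
Take r = r_1 = 1. Let y(x) = x^r sum_{n>=0} a_n x^n with a_0 = 1.
Substitute y = x^r sum a_n x^n and match x^{r+n}. The recurrence is
  D(n) a_n - 3 a_{n-1} - 2 a_{n-2} = 0,  where D(n) = (r+n)(r+n-1) + (-2/5)(r+n) + (2/5).
  a_n = [3 a_{n-1} + 2 a_{n-2}] / D(n).
Since the indicial polynomial factors as (r - r_1)(r - r_2), D(n) = (r_1 + n - r_1)(r_1 + n - r_2) = n(n + 3/5).
Evaluating step by step (a_0 = 1):
  n = 1: D(1) = 1(1 + 3/5) = 8/5; numerator = 3(1) = 3; a_1 = (3)/(8/5) = 15/8
  n = 2: D(2) = 2(2 + 3/5) = 26/5; numerator = 3(15/8) + 2(1) = 61/8; a_2 = (61/8)/(26/5) = 305/208
  n = 3: D(3) = 3(3 + 3/5) = 54/5; numerator = 3(305/208) + 2(15/8) = 1695/208; a_3 = (1695/208)/(54/5) = 2825/3744
  n = 4: D(4) = 4(4 + 3/5) = 92/5; numerator = 3(2825/3744) + 2(305/208) = 6485/1248; a_4 = (6485/1248)/(92/5) = 32425/114816

r = 1; a_0 = 1; a_1 = 15/8; a_2 = 305/208; a_3 = 2825/3744; a_4 = 32425/114816


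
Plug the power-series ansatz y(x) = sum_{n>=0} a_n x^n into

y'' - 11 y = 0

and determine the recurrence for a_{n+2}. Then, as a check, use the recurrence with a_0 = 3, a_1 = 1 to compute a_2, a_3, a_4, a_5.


Substitute y = sum_n a_n x^n into y'' + (const) y = 0.
y''(x) = sum_{n>=0} (n+2)(n+1) a_{n+2} x^n.
The ODE becomes sum_n [(n+2)(n+1) a_{n+2} - 11 a_n] x^n = 0.
Setting each coefficient to zero gives the recurrence:
  (n+2)(n+1) a_{n+2} - 11 a_n = 0,
  a_{n+2} = 11 / ((n+1)(n+2)) a_n.

Check with a_0 = 3, a_1 = 1 (apply the recurrence for n = 0, 1, 2, 3): a_0 = 3, a_1 = 1, a_2 = 33/2, a_3 = 11/6, a_4 = 121/8, a_5 = 121/120.

a_{n+2} = 11/((n+1)(n+2)) * a_n; check: a_0 = 3, a_1 = 1, a_2 = 33/2, a_3 = 11/6, a_4 = 121/8, a_5 = 121/120
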